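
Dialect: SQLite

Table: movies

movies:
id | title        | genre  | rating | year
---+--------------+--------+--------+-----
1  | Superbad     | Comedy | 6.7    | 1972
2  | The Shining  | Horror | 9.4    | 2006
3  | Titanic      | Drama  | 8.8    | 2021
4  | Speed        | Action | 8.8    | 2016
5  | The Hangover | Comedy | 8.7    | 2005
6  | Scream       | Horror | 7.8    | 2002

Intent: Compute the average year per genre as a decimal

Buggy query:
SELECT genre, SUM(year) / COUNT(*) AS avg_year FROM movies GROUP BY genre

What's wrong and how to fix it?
Bug: SUM(year) and COUNT(*) are both integers; the division truncates the fractional part

Fix: Cast one side to REAL so the division keeps the fractional part

Corrected query:
SELECT genre, SUM(year) * 1.0 / COUNT(*) AS avg_year FROM movies GROUP BY genre

Result:
genre  | avg_year
-------+---------
Action | 2016    
Comedy | 1988.5  
Drama  | 2021    
Horror | 2004    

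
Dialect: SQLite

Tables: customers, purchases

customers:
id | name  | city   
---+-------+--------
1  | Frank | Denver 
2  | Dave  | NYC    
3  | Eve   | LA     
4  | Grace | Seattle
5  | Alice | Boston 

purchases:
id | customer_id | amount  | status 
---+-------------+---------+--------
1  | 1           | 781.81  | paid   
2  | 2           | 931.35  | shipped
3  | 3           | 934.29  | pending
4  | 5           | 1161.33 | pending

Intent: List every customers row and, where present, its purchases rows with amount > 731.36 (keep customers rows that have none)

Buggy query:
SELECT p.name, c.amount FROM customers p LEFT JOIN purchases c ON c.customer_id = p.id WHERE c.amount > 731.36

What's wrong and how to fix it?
Bug: Filtering c.amount in WHERE discards the NULL rows produced by LEFT JOIN, turning it into an inner join

Fix: Move the right-table condition into the ON clause so unmatched parents are kept

Corrected query:
SELECT p.name, c.amount FROM customers p LEFT JOIN purchases c ON c.customer_id = p.id AND c.amount > 731.36

Result:
name  | amount 
------+--------
Frank | 781.81 
Dave  | 931.35 
Eve   | 934.29 
Grace | NULL   
Alice | 1161.33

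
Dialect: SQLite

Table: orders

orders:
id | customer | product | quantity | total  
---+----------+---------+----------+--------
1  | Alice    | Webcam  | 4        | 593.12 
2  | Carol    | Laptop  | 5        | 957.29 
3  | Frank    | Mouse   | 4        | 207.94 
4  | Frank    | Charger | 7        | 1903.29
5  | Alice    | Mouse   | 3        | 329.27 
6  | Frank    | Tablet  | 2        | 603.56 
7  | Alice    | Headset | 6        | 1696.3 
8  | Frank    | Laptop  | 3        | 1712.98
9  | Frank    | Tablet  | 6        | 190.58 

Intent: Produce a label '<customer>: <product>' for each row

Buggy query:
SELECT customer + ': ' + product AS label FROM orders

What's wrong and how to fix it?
Bug: SQLite uses || for string concatenation; + coerces text to numbers (yielding 0)

Fix: Replace + with || to concatenate text

Corrected query:
SELECT customer || ': ' || product AS label FROM orders

Result:
label         
--------------
Alice: Webcam 
Carol: Laptop 
Frank: Mouse  
Frank: Charger
Alice: Mouse  
Frank: Tablet 
Alice: Headset
Frank: Laptop 
Frank: Tablet 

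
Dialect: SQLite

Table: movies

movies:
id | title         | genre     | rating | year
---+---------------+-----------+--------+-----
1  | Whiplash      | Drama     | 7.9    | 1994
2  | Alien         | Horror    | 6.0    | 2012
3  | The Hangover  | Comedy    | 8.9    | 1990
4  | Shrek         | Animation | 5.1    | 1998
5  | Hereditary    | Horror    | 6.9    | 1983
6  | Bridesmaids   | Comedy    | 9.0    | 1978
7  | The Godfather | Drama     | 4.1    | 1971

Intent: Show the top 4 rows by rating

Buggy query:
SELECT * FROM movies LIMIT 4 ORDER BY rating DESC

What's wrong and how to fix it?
Bug: ORDER BY cannot follow LIMIT; LIMIT is the final clause

Fix: Sort with ORDER BY, then apply LIMIT

Corrected query:
SELECT * FROM movies ORDER BY rating DESC LIMIT 4

Result:
id | title        | genre  | rating | year
---+--------------+--------+--------+-----
6  | Bridesmaids  | Comedy | 9      | 1978
3  | The Hangover | Comedy | 8.9    | 1990
1  | Whiplash     | Drama  | 7.9    | 1994
5  | Hereditary   | Horror | 6.9    | 1983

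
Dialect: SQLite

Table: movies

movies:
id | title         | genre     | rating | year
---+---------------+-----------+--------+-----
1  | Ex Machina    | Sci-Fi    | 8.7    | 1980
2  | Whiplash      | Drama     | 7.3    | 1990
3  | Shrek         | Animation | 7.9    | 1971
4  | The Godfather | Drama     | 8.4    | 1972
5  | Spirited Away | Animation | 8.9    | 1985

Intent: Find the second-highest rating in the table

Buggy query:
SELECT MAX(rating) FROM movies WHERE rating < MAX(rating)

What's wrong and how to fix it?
Bug: The inner MAX is an aggregate inside WHERE, which is not allowed

Fix: Compute the overall MAX in a subquery, then take MAX of rows below it

Corrected query:
SELECT MAX(rating) FROM movies WHERE rating < (SELECT MAX(rating) FROM movies)

Result:
MAX(rating)
-----------
8.7        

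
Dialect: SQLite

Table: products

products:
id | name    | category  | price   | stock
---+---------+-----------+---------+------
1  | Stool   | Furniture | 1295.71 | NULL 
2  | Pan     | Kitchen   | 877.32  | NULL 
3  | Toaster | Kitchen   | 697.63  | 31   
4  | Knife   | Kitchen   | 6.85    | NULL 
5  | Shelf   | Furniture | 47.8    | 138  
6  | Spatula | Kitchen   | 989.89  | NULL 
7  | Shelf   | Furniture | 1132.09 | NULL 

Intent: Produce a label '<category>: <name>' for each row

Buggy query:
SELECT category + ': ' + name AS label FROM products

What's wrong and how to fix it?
Bug: '+' is numeric addition; on text columns SQLite converts them to 0 instead of concatenating

Fix: Use the || operator for string concatenation

Corrected query:
SELECT category || ': ' || name AS label FROM products

Result:
label           
----------------
Furniture: Stool
Kitchen: Pan    
Kitchen: Toaster
Kitchen: Knife  
Furniture: Shelf
Kitchen: Spatula
Furniture: Shelf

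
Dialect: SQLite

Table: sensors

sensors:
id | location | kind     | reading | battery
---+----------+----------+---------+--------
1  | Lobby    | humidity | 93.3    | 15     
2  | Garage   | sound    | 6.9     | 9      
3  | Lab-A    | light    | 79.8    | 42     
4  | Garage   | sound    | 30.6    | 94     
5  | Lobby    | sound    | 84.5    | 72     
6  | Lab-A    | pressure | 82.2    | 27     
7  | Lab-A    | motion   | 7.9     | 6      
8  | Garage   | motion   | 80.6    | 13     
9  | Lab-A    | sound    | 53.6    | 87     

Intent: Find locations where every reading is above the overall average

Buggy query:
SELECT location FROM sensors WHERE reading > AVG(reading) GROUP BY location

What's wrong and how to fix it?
Bug: WHERE evaluates per row before aggregation, so AVG() is unavailable

Fix: Compute the overall average in a scalar subquery and compare each group's MIN against it in HAVING

Corrected query:
SELECT location FROM sensors GROUP BY location HAVING MIN(reading) > (SELECT AVG(reading) FROM sensors)

Result:
location
--------
Lobby   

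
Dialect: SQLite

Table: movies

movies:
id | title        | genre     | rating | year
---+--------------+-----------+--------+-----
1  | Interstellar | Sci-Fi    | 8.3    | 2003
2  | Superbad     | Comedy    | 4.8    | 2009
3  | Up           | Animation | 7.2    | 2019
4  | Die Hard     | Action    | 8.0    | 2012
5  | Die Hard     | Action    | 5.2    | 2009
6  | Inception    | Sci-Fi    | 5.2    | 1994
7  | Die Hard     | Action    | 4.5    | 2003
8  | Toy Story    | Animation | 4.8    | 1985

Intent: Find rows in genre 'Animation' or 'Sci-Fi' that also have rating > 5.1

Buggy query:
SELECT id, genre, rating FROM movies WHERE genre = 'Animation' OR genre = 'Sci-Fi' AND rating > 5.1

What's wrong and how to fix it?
Bug: Without parentheses, AND is evaluated before OR, so the rating filter only applies to the 'Sci-Fi' branch

Fix: Add parentheses around the OR so the AND applies to both alternatives

Corrected query:
SELECT id, genre, rating FROM movies WHERE (genre = 'Animation' OR genre = 'Sci-Fi') AND rating > 5.1

Result:
id | genre     | rating
---+-----------+-------
1  | Sci-Fi    | 8.3   
3  | Animation | 7.2   
6  | Sci-Fi    | 5.2   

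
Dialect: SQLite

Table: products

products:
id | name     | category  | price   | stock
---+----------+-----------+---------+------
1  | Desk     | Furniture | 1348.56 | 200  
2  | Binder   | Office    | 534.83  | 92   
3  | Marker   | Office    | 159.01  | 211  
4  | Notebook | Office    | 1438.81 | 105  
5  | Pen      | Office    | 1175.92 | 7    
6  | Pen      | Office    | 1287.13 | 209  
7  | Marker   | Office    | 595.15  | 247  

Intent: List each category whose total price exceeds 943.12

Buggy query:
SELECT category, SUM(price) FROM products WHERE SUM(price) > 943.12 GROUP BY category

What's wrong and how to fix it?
Bug: SUM(price) is an aggregate, but WHERE filters rows before aggregation

Fix: Move the aggregate condition to a HAVING clause

Corrected query:
SELECT category, SUM(price) FROM products GROUP BY category HAVING SUM(price) > 943.12

Result:
category  | SUM(price)
----------+-----------
Furniture | 1348.56   
Office    | 5190.85   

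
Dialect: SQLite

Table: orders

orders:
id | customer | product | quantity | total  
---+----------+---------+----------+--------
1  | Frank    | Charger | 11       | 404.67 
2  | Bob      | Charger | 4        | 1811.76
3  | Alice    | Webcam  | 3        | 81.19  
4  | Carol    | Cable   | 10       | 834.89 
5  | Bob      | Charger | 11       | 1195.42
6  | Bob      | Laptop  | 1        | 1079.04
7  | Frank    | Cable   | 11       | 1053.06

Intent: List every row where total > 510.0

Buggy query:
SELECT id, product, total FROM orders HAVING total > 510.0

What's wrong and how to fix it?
Bug: This is a non-aggregate query (no GROUP BY, no aggregates), so in SQLite the HAVING clause is invalid here; a row-level condition belongs in WHERE

Fix: Use WHERE for row-level filtering

Corrected query:
SELECT id, product, total FROM orders WHERE total > 510.0

Result:
id | product | total  
---+---------+--------
2  | Charger | 1811.76
4  | Cable   | 834.89 
5  | Charger | 1195.42
6  | Laptop  | 1079.04
7  | Cable   | 1053.06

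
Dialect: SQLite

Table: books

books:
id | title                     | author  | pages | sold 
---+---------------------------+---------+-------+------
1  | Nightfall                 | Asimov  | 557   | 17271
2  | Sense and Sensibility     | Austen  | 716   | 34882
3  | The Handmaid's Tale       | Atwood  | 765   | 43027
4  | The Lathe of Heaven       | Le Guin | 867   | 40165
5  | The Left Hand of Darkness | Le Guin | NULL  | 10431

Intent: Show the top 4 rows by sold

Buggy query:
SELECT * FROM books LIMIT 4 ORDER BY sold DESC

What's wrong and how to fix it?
Bug: ORDER BY cannot follow LIMIT; LIMIT is the final clause

Fix: Swap the clauses: ORDER BY first, then LIMIT

Corrected query:
SELECT * FROM books ORDER BY sold DESC LIMIT 4

Result:
id | title                 | author  | pages | sold 
---+-----------------------+---------+-------+------
3  | The Handmaid's Tale   | Atwood  | 765   | 43027
4  | The Lathe of Heaven   | Le Guin | 867   | 40165
2  | Sense and Sensibility | Austen  | 716   | 34882
1  | Nightfall             | Asimov  | 557   | 17271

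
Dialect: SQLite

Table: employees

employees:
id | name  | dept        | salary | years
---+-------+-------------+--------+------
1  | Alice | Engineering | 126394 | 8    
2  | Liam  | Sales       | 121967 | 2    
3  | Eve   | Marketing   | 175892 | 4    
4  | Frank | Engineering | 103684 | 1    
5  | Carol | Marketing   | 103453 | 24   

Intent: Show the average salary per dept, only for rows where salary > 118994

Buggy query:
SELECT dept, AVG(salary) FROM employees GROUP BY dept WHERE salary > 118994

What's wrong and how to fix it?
Bug: WHERE cannot follow GROUP BY

Fix: Move the WHERE clause before GROUP BY

Corrected query:
SELECT dept, AVG(salary) FROM employees WHERE salary > 118994 GROUP BY dept

Result:
dept        | AVG(salary)
------------+------------
Engineering | 126394     
Marketing   | 175892     
Sales       | 121967     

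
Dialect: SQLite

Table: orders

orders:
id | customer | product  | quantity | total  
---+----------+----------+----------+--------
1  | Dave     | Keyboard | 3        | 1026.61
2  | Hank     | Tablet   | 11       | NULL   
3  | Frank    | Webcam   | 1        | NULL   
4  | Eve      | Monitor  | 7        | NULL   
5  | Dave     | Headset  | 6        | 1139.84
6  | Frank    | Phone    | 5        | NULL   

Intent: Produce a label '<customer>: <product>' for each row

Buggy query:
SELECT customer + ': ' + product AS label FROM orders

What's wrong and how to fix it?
Bug: SQLite uses || for string concatenation; + coerces text to numbers (yielding 0)

Fix: Replace + with || to concatenate text

Corrected query:
SELECT customer || ': ' || product AS label FROM orders

Result:
label         
--------------
Dave: Keyboard
Hank: Tablet  
Frank: Webcam 
Eve: Monitor  
Dave: Headset 
Frank: Phone  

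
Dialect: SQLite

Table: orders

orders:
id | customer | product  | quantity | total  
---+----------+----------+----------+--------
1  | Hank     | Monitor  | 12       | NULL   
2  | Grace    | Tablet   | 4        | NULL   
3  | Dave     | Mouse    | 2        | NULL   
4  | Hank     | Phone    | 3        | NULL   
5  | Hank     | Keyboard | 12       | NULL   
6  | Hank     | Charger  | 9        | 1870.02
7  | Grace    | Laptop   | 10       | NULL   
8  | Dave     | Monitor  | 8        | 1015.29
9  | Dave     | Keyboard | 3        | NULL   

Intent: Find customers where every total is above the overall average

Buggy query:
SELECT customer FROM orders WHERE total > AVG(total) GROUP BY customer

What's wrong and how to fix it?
Bug: AVG() is an aggregate; it can't sit directly in WHERE

Fix: Use a subquery for AVG and a HAVING MIN(...) filter so the condition holds for every row in the group

Corrected query:
SELECT customer FROM orders GROUP BY customer HAVING MIN(total) > (SELECT AVG(total) FROM orders)

Result:
customer
--------
Hank    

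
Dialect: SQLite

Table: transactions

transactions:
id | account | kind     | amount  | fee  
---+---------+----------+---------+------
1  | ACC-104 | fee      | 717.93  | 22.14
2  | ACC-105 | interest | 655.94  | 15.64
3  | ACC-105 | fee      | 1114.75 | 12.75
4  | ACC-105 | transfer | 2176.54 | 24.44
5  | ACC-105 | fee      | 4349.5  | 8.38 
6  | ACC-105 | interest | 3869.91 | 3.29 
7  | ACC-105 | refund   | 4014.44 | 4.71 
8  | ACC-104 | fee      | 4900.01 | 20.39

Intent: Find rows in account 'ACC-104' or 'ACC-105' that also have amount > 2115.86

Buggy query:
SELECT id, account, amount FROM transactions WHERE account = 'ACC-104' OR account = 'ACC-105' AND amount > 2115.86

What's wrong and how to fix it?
Bug: Without parentheses, AND is evaluated before OR, so the amount filter only applies to the 'ACC-105' branch

Fix: Group the OR with parentheses (or use IN), then AND the threshold

Corrected query:
SELECT id, account, amount FROM transactions WHERE (account = 'ACC-104' OR account = 'ACC-105') AND amount > 2115.86

Result:
id | account | amount 
---+---------+--------
4  | ACC-105 | 2176.54
5  | ACC-105 | 4349.5 
6  | ACC-105 | 3869.91
7  | ACC-105 | 4014.44
8  | ACC-104 | 4900.01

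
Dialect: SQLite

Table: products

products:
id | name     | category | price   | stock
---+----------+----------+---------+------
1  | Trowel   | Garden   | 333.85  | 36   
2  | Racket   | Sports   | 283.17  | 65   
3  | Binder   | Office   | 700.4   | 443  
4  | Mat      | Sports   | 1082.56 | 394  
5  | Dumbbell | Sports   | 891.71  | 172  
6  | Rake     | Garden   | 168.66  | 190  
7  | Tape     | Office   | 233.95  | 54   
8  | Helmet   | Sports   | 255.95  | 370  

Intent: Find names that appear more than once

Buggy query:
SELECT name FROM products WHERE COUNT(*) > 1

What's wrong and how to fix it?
Bug: COUNT(*) is an aggregate and cannot be used in WHERE

Fix: Group first, then use HAVING for the count condition

Corrected query:
SELECT name FROM products GROUP BY name HAVING COUNT(*) > 1

Result:
(no rows)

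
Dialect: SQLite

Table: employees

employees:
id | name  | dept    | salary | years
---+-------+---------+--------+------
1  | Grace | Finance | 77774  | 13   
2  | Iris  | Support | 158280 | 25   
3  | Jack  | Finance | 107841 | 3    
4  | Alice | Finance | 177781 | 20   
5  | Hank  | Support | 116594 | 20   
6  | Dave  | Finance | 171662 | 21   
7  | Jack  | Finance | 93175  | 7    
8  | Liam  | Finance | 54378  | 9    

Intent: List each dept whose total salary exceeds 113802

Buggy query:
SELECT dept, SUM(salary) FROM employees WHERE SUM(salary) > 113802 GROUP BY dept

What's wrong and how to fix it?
Bug: Aggregate functions cannot appear in a WHERE clause

Fix: Use HAVING (which filters groups after aggregation) instead of WHERE

Corrected query:
SELECT dept, SUM(salary) FROM employees GROUP BY dept HAVING SUM(salary) > 113802

Result:
dept    | SUM(salary)
--------+------------
Finance | 682611     
Support | 274874     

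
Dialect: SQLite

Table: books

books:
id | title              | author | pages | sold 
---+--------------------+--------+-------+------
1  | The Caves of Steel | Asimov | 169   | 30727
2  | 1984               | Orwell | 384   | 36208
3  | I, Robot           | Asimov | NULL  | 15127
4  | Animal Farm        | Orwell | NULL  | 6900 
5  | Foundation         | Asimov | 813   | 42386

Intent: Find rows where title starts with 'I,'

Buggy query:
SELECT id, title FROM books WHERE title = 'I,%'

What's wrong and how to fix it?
Bug: '=' compares the literal string including the % character; pattern matching needs LIKE

Fix: Use LIKE for wildcard pattern matching

Corrected query:
SELECT id, title FROM books WHERE title LIKE 'I,%'

Result:
id | title   
---+---------
3  | I, Robot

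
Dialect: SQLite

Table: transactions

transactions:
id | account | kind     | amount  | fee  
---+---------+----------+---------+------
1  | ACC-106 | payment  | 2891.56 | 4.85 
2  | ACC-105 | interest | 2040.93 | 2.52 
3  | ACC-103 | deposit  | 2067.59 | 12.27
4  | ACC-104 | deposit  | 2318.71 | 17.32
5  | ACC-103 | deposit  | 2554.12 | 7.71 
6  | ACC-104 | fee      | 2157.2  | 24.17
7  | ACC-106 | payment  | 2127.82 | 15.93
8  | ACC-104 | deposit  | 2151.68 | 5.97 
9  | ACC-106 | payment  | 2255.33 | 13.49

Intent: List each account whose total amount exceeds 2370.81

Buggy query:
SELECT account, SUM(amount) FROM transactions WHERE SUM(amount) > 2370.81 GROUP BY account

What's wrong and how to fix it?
Bug: SUM(amount) is an aggregate, but WHERE filters rows before aggregation

Fix: Move the aggregate condition to a HAVING clause

Corrected query:
SELECT account, SUM(amount) FROM transactions GROUP BY account HAVING SUM(amount) > 2370.81

Result:
account | SUM(amount)
--------+------------
ACC-103 | 4621.71    
ACC-104 | 6627.59    
ACC-106 | 7274.71    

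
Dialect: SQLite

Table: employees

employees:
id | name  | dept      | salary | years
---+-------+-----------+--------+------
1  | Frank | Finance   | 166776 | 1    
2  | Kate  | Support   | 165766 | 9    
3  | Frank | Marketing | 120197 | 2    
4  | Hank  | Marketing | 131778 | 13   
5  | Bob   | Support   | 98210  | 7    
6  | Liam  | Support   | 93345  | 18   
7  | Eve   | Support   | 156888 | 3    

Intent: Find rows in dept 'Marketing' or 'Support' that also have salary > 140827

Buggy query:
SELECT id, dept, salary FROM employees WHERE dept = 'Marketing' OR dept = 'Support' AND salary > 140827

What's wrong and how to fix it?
Bug: AND binds tighter than OR, so this parses as dept = 'Marketing' OR (dept = 'Support' AND salary > 140827)

Fix: Add parentheses around the OR so the AND applies to both alternatives

Corrected query:
SELECT id, dept, salary FROM employees WHERE (dept = 'Marketing' OR dept = 'Support') AND salary > 140827

Result:
id | dept    | salary
---+---------+-------
2  | Support | 165766
7  | Support | 156888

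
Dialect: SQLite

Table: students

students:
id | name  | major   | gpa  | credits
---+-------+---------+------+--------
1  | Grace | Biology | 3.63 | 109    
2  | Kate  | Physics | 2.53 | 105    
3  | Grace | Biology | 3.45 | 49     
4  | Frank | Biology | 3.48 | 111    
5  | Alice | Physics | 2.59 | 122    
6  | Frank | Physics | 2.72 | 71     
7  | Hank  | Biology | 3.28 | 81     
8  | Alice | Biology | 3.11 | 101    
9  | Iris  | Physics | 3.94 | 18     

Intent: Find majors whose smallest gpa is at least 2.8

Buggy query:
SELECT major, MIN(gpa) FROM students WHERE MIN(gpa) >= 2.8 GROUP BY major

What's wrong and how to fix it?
Bug: MIN() in WHERE is a misuse of aggregate

Fix: Use HAVING for the per-group MIN condition

Corrected query:
SELECT major, MIN(gpa) FROM students GROUP BY major HAVING MIN(gpa) >= 2.8

Result:
major   | MIN(gpa)
--------+---------
Biology | 3.11    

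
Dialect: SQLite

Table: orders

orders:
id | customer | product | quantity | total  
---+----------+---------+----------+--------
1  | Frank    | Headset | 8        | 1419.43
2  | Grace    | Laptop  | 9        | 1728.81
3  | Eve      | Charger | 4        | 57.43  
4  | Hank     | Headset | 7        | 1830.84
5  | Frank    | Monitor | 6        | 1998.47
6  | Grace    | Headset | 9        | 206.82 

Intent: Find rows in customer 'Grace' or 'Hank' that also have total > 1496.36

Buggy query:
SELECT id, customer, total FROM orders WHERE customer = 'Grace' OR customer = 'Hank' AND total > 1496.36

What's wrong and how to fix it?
Bug: AND binds tighter than OR, so this parses as customer = 'Grace' OR (customer = 'Hank' AND total > 1496.36)

Fix: Add parentheses around the OR so the AND applies to both alternatives

Corrected query:
SELECT id, customer, total FROM orders WHERE (customer = 'Grace' OR customer = 'Hank') AND total > 1496.36

Result:
id | customer | total  
---+----------+--------
2  | Grace    | 1728.81
4  | Hank     | 1830.84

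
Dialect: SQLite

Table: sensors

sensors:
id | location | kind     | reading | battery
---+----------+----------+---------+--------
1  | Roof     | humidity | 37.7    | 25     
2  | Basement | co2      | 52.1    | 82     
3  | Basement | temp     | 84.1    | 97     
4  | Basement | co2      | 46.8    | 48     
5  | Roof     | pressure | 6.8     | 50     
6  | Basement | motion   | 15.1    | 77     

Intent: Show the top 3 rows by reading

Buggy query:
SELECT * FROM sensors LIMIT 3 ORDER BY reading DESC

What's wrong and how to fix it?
Bug: ORDER BY cannot follow LIMIT; LIMIT is the final clause

Fix: Sort with ORDER BY, then apply LIMIT

Corrected query:
SELECT * FROM sensors ORDER BY reading DESC LIMIT 3

Result:
id | location | kind | reading | battery
---+----------+------+---------+--------
3  | Basement | temp | 84.1    | 97     
2  | Basement | co2  | 52.1    | 82     
4  | Basement | co2  | 46.8    | 48     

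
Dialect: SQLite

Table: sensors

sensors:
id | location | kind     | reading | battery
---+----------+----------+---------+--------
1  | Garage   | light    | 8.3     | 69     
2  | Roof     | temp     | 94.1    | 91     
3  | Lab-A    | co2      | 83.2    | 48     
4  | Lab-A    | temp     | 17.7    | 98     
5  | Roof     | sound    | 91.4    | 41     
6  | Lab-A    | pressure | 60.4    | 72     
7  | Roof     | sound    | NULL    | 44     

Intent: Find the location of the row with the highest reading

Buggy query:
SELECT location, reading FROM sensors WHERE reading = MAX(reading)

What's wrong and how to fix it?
Bug: MAX(reading) is an aggregate and cannot be used directly in WHERE

Fix: Use a subquery: WHERE reading = (SELECT MAX(reading) FROM sensors)

Corrected query:
SELECT location, reading FROM sensors WHERE reading = (SELECT MAX(reading) FROM sensors)

Result:
location | reading
---------+--------
Roof     | 94.1   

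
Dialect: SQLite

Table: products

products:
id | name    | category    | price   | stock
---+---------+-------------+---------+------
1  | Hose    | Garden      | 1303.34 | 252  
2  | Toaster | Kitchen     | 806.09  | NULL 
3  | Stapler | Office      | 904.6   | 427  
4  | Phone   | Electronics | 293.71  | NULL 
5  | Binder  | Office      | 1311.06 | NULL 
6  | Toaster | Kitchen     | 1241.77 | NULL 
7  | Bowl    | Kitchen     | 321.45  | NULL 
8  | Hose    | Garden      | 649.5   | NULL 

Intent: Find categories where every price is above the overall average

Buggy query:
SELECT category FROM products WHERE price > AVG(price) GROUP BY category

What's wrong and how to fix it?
Bug: WHERE evaluates per row before aggregation, so AVG() is unavailable

Fix: Compute the overall average in a scalar subquery and compare each group's MIN against it in HAVING

Corrected query:
SELECT category FROM products GROUP BY category HAVING MIN(price) > (SELECT AVG(price) FROM products)

Result:
category
--------
Office  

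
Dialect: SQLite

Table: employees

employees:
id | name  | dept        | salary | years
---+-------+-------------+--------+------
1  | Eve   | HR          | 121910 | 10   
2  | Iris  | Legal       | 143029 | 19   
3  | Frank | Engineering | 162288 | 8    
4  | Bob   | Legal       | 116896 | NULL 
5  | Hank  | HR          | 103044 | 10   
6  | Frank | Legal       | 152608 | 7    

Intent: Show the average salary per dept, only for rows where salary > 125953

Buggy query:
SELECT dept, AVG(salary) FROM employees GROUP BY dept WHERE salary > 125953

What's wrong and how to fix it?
Bug: Row-level WHERE must come before GROUP BY in the clause order

Fix: Move the WHERE clause before GROUP BY

Corrected query:
SELECT dept, AVG(salary) FROM employees WHERE salary > 125953 GROUP BY dept

Result:
dept        | AVG(salary)
------------+------------
Engineering | 162288     
Legal       | 147818.5   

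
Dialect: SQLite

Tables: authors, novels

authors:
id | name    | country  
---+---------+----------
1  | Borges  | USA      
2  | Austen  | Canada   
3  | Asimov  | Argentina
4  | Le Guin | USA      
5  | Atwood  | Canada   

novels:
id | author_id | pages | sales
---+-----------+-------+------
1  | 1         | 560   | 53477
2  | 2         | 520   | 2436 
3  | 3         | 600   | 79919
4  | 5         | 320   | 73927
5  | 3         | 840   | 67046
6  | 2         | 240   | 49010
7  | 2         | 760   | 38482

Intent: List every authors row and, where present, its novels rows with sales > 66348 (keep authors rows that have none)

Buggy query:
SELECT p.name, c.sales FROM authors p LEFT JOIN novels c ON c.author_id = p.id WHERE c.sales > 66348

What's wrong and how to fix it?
Bug: A WHERE condition on the right-hand table after LEFT JOIN drops unmatched parents

Fix: Move the right-table condition into the ON clause so unmatched parents are kept

Corrected query:
SELECT p.name, c.sales FROM authors p LEFT JOIN novels c ON c.author_id = p.id AND c.sales > 66348

Result:
name    | sales
--------+------
Borges  | NULL 
Austen  | NULL 
Asimov  | 67046
Asimov  | 79919
Le Guin | NULL 
Atwood  | 73927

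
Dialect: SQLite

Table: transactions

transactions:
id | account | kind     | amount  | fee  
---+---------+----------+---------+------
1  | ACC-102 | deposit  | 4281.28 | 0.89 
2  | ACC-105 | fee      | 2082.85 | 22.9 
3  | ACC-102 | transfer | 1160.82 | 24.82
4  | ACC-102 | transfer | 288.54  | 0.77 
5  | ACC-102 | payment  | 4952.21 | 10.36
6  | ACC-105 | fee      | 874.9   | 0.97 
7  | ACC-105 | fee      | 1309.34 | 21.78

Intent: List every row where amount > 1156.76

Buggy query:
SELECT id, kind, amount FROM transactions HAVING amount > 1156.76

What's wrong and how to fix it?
Bug: This is a non-aggregate query (no GROUP BY, no aggregates), so in SQLite the HAVING clause is invalid here; a row-level condition belongs in WHERE

Fix: Replace HAVING with WHERE since the condition applies to individual rows

Corrected query:
SELECT id, kind, amount FROM transactions WHERE amount > 1156.76

Result:
id | kind     | amount 
---+----------+--------
1  | deposit  | 4281.28
2  | fee      | 2082.85
3  | transfer | 1160.82
5  | payment  | 4952.21
7  | fee      | 1309.34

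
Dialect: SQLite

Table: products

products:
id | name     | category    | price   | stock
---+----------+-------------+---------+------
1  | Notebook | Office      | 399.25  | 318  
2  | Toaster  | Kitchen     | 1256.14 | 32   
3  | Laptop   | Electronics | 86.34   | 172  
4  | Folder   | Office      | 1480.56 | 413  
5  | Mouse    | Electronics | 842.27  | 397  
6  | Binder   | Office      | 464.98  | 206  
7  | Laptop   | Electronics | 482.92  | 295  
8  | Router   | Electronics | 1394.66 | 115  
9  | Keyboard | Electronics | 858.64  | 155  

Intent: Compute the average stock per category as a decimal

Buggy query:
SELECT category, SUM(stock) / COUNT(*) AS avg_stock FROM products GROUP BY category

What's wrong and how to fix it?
Bug: Both operands are integers, so '/' performs integer division and truncates

Fix: Multiply by 1.0 (or CAST to REAL) to force floating-point division

Corrected query:
SELECT category, SUM(stock) * 1.0 / COUNT(*) AS avg_stock FROM products GROUP BY category

Result:
category    | avg_stock 
------------+-----------
Electronics | 226.8     
Kitchen     | 32        
Office      | 312.333333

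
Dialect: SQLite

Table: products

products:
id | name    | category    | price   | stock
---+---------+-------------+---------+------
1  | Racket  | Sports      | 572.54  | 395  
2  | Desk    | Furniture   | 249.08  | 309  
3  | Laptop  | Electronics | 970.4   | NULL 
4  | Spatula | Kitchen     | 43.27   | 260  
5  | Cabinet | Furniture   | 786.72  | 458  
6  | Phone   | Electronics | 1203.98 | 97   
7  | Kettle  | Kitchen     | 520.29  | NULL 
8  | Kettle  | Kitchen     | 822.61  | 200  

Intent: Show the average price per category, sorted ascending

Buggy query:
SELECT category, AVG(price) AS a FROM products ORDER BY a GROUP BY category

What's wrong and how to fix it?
Bug: GROUP BY must precede ORDER BY

Fix: Reorder: SELECT … FROM … GROUP BY … ORDER BY …

Corrected query:
SELECT category, AVG(price) AS a FROM products GROUP BY category ORDER BY a

Result:
category    | a         
------------+-----------
Kitchen     | 462.056667
Furniture   | 517.9     
Sports      | 572.54    
Electronics | 1087.19   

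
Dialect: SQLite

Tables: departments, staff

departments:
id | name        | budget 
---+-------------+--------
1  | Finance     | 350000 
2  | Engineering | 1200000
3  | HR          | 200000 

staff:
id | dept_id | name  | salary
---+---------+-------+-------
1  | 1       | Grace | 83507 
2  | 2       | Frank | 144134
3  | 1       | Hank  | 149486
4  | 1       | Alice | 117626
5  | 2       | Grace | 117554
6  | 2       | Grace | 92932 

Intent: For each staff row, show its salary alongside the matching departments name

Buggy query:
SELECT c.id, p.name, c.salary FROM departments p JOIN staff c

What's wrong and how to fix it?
Bug: JOIN with no ON clause produces a cartesian product; every staff row pairs with every departments row

Fix: Specify the join condition linking the foreign key to the parent id

Corrected query:
SELECT c.id, p.name, c.salary FROM departments p JOIN staff c ON c.dept_id = p.id

Result:
id | name        | salary
---+-------------+-------
1  | Finance     | 83507 
2  | Engineering | 144134
3  | Finance     | 149486
4  | Finance     | 117626
5  | Engineering | 117554
6  | Engineering | 92932 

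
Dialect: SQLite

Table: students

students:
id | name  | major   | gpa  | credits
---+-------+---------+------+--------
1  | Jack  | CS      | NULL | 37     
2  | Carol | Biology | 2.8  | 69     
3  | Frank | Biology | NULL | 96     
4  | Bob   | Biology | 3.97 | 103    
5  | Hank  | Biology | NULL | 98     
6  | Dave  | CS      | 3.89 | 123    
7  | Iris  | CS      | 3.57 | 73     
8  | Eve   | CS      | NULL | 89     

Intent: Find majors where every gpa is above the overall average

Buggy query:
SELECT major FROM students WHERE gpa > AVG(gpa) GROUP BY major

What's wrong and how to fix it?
Bug: WHERE evaluates per row before aggregation, so AVG() is unavailable

Fix: Use a subquery for AVG and a HAVING MIN(...) filter so the condition holds for every row in the group

Corrected query:
SELECT major FROM students GROUP BY major HAVING MIN(gpa) > (SELECT AVG(gpa) FROM students)

Result:
major
-----
CS   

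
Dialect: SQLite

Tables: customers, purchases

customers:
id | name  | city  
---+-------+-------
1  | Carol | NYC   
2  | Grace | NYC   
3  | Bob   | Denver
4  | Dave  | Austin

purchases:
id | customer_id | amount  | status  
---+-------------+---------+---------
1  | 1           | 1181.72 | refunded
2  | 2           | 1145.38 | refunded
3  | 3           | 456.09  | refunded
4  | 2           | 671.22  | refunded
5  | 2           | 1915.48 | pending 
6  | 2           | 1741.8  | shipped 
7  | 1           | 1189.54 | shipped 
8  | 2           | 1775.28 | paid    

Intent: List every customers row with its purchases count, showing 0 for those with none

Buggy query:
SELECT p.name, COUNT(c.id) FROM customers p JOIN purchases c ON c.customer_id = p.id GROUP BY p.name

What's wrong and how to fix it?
Bug: An inner join excludes parents with zero children

Fix: Use LEFT JOIN so parents without children still appear (COUNT(c.id) gives 0)

Corrected query:
SELECT p.name, COUNT(c.id) FROM customers p LEFT JOIN purchases c ON c.customer_id = p.id GROUP BY p.name

Result:
name  | COUNT(c.id)
------+------------
Bob   | 1          
Carol | 2          
Dave  | 0          
Grace | 5          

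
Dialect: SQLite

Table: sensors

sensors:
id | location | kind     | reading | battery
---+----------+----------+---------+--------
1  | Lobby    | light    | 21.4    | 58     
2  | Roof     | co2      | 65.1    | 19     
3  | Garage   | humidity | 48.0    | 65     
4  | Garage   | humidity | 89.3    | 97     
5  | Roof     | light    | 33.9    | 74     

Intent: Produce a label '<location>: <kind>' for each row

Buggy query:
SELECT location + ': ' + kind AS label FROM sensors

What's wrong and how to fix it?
Bug: '+' is numeric addition; on text columns SQLite converts them to 0 instead of concatenating

Fix: Replace + with || to concatenate text

Corrected query:
SELECT location || ': ' || kind AS label FROM sensors

Result:
label           
----------------
Lobby: light    
Roof: co2       
Garage: humidity
Garage: humidity
Roof: light     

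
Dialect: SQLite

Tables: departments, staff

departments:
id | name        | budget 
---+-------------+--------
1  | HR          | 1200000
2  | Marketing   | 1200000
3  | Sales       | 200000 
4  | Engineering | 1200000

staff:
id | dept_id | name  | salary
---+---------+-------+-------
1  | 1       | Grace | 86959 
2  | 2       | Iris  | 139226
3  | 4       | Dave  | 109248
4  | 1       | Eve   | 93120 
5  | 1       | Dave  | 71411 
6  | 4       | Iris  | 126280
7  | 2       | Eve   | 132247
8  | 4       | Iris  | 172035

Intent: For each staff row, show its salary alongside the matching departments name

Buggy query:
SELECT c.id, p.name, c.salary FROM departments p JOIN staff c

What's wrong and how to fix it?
Bug: JOIN with no ON clause produces a cartesian product; every staff row pairs with every departments row

Fix: Add ON c.dept_id = p.id to the JOIN

Corrected query:
SELECT c.id, p.name, c.salary FROM departments p JOIN staff c ON c.dept_id = p.id

Result:
id | name        | salary
---+-------------+-------
1  | HR          | 86959 
2  | Marketing   | 139226
3  | Engineering | 109248
4  | HR          | 93120 
5  | HR          | 71411 
6  | Engineering | 126280
7  | Marketing   | 132247
8  | Engineering | 172035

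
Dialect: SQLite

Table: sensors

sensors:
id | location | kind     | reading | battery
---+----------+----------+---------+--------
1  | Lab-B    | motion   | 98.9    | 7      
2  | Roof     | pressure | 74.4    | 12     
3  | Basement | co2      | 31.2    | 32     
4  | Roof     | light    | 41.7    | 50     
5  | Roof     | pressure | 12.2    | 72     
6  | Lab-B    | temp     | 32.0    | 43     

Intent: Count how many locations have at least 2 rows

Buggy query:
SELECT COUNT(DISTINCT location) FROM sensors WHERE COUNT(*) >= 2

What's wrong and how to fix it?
Bug: WHERE filters individual rows, not groups, so a group-level COUNT is invalid there

Fix: Use a subquery that GROUPs and filters with HAVING, then count its rows

Corrected query:
SELECT COUNT(*) FROM (SELECT location FROM sensors GROUP BY location HAVING COUNT(*) >= 2)

Result:
COUNT(*)
--------
2       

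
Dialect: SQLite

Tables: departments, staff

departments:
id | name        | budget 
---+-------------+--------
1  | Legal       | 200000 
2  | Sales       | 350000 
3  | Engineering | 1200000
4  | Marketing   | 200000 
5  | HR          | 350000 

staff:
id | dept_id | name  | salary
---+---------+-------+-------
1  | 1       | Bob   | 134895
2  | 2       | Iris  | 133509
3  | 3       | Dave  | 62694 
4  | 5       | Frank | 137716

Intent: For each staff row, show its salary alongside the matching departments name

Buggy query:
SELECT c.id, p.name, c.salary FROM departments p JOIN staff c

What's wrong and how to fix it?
Bug: JOIN with no ON clause produces a cartesian product; every staff row pairs with every departments row

Fix: Specify the join condition linking the foreign key to the parent id

Corrected query:
SELECT c.id, p.name, c.salary FROM departments p JOIN staff c ON c.dept_id = p.id

Result:
id | name        | salary
---+-------------+-------
1  | Legal       | 134895
2  | Sales       | 133509
3  | Engineering | 62694 
4  | HR          | 137716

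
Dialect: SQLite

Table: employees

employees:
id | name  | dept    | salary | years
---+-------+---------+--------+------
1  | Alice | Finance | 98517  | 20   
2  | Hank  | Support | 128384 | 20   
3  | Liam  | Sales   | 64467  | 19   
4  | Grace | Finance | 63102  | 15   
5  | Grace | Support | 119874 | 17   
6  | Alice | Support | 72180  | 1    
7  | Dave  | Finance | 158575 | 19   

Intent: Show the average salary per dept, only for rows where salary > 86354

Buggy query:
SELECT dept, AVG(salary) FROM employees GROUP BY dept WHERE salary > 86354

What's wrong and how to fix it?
Bug: Row-level WHERE must come before GROUP BY in the clause order

Fix: Place WHERE between FROM and GROUP BY

Corrected query:
SELECT dept, AVG(salary) FROM employees WHERE salary > 86354 GROUP BY dept

Result:
dept    | AVG(salary)
--------+------------
Finance | 128546     
Support | 124129     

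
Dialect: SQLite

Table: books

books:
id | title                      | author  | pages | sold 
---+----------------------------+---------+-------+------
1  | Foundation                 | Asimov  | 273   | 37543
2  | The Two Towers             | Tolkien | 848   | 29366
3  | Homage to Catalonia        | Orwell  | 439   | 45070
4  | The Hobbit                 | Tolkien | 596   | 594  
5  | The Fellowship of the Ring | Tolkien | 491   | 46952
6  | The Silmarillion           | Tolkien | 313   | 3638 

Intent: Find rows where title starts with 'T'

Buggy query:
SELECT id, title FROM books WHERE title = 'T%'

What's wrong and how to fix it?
Bug: '=' compares the literal string including the % character; pattern matching needs LIKE

Fix: Use LIKE for wildcard pattern matching

Corrected query:
SELECT id, title FROM books WHERE title LIKE 'T%'

Result:
id | title                     
---+---------------------------
2  | The Two Towers            
4  | The Hobbit                
5  | The Fellowship of the Ring
6  | The Silmarillion          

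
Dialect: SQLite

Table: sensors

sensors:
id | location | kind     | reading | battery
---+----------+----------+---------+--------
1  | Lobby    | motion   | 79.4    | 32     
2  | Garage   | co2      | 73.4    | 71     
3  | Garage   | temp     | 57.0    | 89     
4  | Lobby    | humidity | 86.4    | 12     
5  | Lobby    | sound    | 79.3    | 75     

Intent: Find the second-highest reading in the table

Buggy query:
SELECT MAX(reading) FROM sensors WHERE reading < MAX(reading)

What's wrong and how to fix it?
Bug: MAX(reading) on the right of the comparison is an aggregate-in-WHERE error

Fix: Compute the overall MAX in a subquery, then take MAX of rows below it

Corrected query:
SELECT MAX(reading) FROM sensors WHERE reading < (SELECT MAX(reading) FROM sensors)

Result:
MAX(reading)
------------
79.4        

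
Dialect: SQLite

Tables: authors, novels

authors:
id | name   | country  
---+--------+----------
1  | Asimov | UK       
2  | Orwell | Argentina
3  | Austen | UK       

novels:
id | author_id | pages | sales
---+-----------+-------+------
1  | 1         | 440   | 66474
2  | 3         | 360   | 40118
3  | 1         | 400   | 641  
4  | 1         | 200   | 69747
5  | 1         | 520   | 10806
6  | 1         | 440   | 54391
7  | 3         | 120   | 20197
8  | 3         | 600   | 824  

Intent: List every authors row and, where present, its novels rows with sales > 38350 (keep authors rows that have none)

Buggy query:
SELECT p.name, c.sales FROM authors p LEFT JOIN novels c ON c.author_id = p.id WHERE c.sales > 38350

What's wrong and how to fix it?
Bug: Filtering c.sales in WHERE discards the NULL rows produced by LEFT JOIN, turning it into an inner join

Fix: Move the right-table condition into the ON clause so unmatched parents are kept

Corrected query:
SELECT p.name, c.sales FROM authors p LEFT JOIN novels c ON c.author_id = p.id AND c.sales > 38350

Result:
name   | sales
-------+------
Asimov | 54391
Asimov | 66474
Asimov | 69747
Orwell | NULL 
Austen | 40118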